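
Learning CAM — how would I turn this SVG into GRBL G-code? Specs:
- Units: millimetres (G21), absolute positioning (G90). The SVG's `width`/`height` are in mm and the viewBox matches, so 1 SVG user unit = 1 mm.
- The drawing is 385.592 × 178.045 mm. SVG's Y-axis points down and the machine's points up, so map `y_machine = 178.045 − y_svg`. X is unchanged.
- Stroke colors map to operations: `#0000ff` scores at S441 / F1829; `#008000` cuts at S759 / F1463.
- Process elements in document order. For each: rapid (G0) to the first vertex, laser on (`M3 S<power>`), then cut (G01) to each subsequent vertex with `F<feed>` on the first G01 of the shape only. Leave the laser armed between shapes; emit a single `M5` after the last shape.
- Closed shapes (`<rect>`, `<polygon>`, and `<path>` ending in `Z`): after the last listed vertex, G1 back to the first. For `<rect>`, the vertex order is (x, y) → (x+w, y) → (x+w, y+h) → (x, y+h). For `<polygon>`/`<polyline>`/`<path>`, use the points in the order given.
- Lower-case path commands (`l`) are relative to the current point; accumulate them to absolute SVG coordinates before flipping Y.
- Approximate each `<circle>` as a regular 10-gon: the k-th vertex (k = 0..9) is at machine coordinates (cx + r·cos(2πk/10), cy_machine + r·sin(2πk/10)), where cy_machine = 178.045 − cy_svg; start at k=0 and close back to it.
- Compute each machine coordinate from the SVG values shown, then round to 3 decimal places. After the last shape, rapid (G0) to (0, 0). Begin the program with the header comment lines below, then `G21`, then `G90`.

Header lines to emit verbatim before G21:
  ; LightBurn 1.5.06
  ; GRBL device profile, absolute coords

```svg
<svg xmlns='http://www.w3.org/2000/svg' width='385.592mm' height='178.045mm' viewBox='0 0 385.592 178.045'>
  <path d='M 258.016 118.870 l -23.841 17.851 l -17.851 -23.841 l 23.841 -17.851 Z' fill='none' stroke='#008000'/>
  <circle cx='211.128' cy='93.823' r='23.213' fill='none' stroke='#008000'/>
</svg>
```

viewBox `0 0 385.592 178.045` with mm width/height → 1 unit = 1 mm. Flip: y_m = 178.045 − y_svg.

**Shape 1** — `<path>` regular polygon, stroke `#008000` → cut (S759, F1463). Machine vertices: (258.016,59.175) → (234.175,41.324) → (216.324,65.165) → (240.165,83.016) → (258.016,59.175). Closed: final G1 returns to the first vertex.

**Shape 2** — `<circle>` circle, stroke `#008000` → cut (S759, F1463). Machine vertices: (234.341,84.222) → (229.908,97.866) → (218.301,106.299) → (203.955,106.299) → (192.348,97.866) → (187.915,84.222) → (192.348,70.578) → (203.955,62.145) → (218.301,62.145) → (229.908,70.578) → (234.341,84.222). Closed: final G1 returns to the first vertex.

; LightBurn 1.5.06
; GRBL device profile, absolute coords
G21
G90
G0 X258.016 Y59.175
M3 S759
G01 X234.175 Y41.324 F1463
G01 X216.324 Y65.165
G01 X240.165 Y83.016
G01 X258.016 Y59.175
G0 X234.341 Y84.222
M3 S759
G01 X229.908 Y97.866 F1463
G01 X218.301 Y106.299
G01 X203.955 Y106.299
G01 X192.348 Y97.866
G01 X187.915 Y84.222
G01 X192.348 Y70.578
G01 X203.955 Y62.145
G01 X218.301 Y62.145
G01 X229.908 Y70.578
G01 X234.341 Y84.222
M5
G0 X0.000 Y0.000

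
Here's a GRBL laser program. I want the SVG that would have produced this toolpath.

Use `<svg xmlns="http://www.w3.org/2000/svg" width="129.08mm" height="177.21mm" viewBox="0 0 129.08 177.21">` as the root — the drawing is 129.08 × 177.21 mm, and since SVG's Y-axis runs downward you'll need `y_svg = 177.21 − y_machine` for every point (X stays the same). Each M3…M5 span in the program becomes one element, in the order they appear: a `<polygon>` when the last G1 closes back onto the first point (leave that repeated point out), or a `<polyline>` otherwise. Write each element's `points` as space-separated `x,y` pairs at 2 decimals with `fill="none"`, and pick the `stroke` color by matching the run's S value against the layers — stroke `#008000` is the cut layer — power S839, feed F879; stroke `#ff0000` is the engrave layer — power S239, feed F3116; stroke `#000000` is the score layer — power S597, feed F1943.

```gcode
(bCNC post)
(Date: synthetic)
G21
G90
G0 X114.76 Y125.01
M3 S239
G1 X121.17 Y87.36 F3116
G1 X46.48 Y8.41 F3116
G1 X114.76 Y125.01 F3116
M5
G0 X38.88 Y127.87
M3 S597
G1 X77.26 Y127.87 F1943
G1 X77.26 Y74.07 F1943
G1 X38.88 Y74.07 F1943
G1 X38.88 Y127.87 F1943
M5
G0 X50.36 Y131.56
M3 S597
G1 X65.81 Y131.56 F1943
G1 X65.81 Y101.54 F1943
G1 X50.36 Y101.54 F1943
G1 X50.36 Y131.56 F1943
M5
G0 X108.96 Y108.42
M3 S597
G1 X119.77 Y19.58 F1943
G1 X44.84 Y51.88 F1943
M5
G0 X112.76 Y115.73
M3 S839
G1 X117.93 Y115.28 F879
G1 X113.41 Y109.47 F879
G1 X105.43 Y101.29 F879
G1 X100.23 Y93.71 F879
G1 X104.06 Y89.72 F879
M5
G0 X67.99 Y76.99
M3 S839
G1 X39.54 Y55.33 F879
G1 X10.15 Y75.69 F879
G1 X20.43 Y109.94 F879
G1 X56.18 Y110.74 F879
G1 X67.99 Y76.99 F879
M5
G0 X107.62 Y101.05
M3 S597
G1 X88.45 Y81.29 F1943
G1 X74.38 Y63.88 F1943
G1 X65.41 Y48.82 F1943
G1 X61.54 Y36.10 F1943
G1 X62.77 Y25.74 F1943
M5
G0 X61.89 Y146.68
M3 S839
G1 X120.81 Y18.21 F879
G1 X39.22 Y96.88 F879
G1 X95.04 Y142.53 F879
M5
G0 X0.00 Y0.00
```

<svg xmlns="http://www.w3.org/2000/svg" width="129.08mm" height="177.21mm" viewBox="0 0 129.08 177.21">
  <polygon points="114.76,52.20 121.17,89.85 46.48,168.80" fill="none" stroke="#ff0000"/>
  <polygon points="38.88,49.34 77.26,49.34 77.26,103.14 38.88,103.14" fill="none" stroke="#000000"/>
  <polygon points="50.36,45.65 65.81,45.65 65.81,75.67 50.36,75.67" fill="none" stroke="#000000"/>
  <polyline points="108.96,68.79 119.77,157.63 44.84,125.33" fill="none" stroke="#000000"/>
  <polyline points="112.76,61.48 117.93,61.93 113.41,67.74 105.43,75.92 100.23,83.50 104.06,87.49" fill="none" stroke="#008000"/>
  <polygon points="67.99,100.22 39.54,121.88 10.15,101.52 20.43,67.27 56.18,66.47" fill="none" stroke="#008000"/>
  <polyline points="107.62,76.16 88.45,95.92 74.38,113.33 65.41,128.39 61.54,141.11 62.77,151.47" fill="none" stroke="#000000"/>
  <polyline points="61.89,30.53 120.81,159.00 39.22,80.33 95.04,34.68" fill="none" stroke="#008000"/>
</svg>

y_svg = 177.21 − y_m.

[1] S239→`#ff0000` (engrave); closed run; points: 114.76,52.20 121.17,89.85 46.48,168.80

[2] S597→`#000000` (score); closed run; points: 38.88,49.34 77.26,49.34 77.26,103.14 38.88,103.14

[3] S597→`#000000` (score); closed run; points: 50.36,45.65 65.81,45.65 65.81,75.67 50.36,75.67

[4] S597→`#000000` (score); open run; points: 108.96,68.79 119.77,157.63 44.84,125.33

[5] S839→`#008000` (cut); open run; points: 112.76,61.48 117.93,61.93 113.41,67.74 105.43,75.92 100.23,83.50 104.06,87.49

[6] S839→`#008000` (cut); closed run; points: 67.99,100.22 39.54,121.88 10.15,101.52 20.43,67.27 56.18,66.47

[7] S597→`#000000` (score); open run; points: 107.62,76.16 88.45,95.92 74.38,113.33 65.41,128.39 61.54,141.11 62.77,151.47

[8] S839→`#008000` (cut); open run; points: 61.89,30.53 120.81,159.00 39.22,80.33 95.04,34.68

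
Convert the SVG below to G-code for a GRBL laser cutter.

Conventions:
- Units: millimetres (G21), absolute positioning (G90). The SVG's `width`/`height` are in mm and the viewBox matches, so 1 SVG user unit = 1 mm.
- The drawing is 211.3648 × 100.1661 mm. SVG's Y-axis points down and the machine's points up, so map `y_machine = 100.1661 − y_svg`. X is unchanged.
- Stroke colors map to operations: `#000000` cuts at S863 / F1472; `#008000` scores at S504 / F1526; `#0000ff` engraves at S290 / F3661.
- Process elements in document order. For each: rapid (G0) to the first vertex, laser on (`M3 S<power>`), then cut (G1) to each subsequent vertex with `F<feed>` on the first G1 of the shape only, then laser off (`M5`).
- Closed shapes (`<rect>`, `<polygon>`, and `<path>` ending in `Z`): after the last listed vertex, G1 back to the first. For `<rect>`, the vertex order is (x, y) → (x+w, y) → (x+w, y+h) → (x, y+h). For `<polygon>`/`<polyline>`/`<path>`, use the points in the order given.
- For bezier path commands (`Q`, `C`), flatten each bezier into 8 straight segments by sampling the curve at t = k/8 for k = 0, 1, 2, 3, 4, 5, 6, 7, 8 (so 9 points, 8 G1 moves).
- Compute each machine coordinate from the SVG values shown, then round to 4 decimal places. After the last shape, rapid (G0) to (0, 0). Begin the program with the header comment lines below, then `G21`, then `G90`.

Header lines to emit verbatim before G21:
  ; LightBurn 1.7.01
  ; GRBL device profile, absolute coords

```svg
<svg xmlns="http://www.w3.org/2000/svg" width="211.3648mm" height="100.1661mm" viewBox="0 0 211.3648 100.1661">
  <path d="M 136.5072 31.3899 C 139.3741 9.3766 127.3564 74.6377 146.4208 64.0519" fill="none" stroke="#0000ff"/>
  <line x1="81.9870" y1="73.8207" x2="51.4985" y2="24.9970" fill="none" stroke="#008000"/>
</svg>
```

; LightBurn 1.7.01
; GRBL device profile, absolute coords
G21
G90
G0 X136.5072 Y68.7762
M3 S290
G1 X136.9744 Y73.2588 F3661
G1 X136.5847 Y71.4710
G1 X135.8770 Y65.3244
G1 X135.3899 Y56.7305
G1 X135.6621 Y47.6010
G1 X137.2322 Y39.8474
G1 X140.6388 Y35.3813
G1 X146.4208 Y36.1142
M5
G0 X81.9870 Y26.3454
M3 S504
G1 X51.4985 Y75.1691 F1526
M5
G0 X0.0000 Y0.0000

viewBox `0 0 211.3648 100.1661` with mm width/height → 1 unit = 1 mm. Flip: y_m = 100.1661 − y_svg.

**Shape 1** — `<path>` cubic bezier, stroke `#0000ff` → engrave (S290, F3661). Control points (SVG): P0=(136.5072,31.3899), P1=(139.3741,9.3766), P2=(127.3564,74.6377), P3=(146.4208,64.0519); sampled at t=k/8. Machine vertices: (136.5072,68.7762) → (136.9744,73.2588) → (136.5847,71.4710) → (135.8770,65.3244) → (135.3899,56.7305) → (135.6621,47.6010) → (137.2322,39.8474) → (140.6388,35.3813) → (146.4208,36.1142). Open path.

**Shape 2** — `<line>` line segment, stroke `#008000` → score (S504, F1526). Machine vertices: (81.9870,26.3454) → (51.4985,75.1691). Open path.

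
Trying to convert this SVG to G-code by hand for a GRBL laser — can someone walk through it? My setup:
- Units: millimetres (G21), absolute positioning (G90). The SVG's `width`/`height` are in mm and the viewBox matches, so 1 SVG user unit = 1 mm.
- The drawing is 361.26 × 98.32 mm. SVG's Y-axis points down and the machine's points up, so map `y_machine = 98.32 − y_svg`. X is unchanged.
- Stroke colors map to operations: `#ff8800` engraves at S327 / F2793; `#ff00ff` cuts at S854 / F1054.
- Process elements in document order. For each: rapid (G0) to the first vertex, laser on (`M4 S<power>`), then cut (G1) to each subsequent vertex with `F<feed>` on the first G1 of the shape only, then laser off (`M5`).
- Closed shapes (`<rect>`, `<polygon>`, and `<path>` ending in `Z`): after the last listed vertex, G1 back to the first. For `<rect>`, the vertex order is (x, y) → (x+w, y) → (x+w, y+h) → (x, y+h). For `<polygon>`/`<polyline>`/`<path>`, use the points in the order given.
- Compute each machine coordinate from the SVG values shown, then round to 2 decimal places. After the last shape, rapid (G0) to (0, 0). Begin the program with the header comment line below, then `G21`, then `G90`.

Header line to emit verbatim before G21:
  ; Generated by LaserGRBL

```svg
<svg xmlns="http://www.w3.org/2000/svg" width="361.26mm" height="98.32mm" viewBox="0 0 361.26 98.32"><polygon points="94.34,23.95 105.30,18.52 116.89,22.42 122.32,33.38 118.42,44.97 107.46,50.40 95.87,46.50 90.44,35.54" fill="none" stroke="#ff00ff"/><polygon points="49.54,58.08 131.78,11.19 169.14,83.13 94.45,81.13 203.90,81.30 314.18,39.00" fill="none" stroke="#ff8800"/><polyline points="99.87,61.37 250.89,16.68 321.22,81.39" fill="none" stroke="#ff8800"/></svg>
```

; Generated by LaserGRBL
G21
G90
G0 X94.34 Y74.37
M4 S854
G1 X105.30 Y79.80 F1054
G1 X116.89 Y75.90
G1 X122.32 Y64.94
G1 X118.42 Y53.35
G1 X107.46 Y47.92
G1 X95.87 Y51.82
G1 X90.44 Y62.78
G1 X94.34 Y74.37
M5
G0 X49.54 Y40.24
M4 S327
G1 X131.78 Y87.13 F2793
G1 X169.14 Y15.19
G1 X94.45 Y17.19
G1 X203.90 Y17.02
G1 X314.18 Y59.32
G1 X49.54 Y40.24
M5
G0 X99.87 Y36.95
M4 S327
G1 X250.89 Y81.64 F2793
G1 X321.22 Y16.93
M5
G0 X0.00 Y0.00

1 u = 1 mm; y_m = 98.32 − y.

[1] `<polygon>` regular polygon, #ff00ff→cut S854 F1054: (94.34,74.37) → (105.30,79.80) → (116.89,75.90) → (122.32,64.94) → (118.42,53.35) → (107.46,47.92) → (95.87,51.82) → (90.44,62.78) → (94.34,74.37) (closed)

[2] `<polygon>` closed polygon, #ff8800→engrave S327 F2793: (49.54,40.24) → (131.78,87.13) → (169.14,15.19) → (94.45,17.19) → (203.90,17.02) → (314.18,59.32) → (49.54,40.24) (closed)

[3] `<polyline>` open polyline, #ff8800→engrave S327 F2793: (99.87,36.95) → (250.89,81.64) → (321.22,16.93)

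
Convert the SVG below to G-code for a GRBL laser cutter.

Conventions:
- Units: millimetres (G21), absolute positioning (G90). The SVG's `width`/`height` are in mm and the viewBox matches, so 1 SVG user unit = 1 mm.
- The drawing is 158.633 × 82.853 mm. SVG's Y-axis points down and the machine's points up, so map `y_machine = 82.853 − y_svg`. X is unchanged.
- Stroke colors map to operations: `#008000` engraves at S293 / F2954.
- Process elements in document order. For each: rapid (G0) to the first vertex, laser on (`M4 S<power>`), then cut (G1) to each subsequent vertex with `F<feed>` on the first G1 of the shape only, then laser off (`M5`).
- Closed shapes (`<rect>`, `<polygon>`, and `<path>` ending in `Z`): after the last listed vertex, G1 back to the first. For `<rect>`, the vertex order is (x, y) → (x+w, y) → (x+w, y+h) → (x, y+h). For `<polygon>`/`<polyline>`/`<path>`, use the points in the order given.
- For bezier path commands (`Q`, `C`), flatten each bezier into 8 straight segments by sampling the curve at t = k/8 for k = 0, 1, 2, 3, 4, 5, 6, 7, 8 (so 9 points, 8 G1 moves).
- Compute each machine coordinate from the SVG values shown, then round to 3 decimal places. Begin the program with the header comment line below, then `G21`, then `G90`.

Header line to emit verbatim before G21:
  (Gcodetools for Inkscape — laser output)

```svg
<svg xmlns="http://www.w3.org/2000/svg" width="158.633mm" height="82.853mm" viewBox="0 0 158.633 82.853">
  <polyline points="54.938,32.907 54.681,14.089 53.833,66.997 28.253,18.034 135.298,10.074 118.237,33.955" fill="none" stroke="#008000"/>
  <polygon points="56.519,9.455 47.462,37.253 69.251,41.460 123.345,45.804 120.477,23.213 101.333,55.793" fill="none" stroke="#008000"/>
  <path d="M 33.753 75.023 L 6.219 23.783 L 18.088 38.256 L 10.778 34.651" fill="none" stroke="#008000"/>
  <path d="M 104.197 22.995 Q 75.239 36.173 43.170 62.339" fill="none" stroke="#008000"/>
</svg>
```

(Gcodetools for Inkscape — laser output)
G21
G90
G0 X54.938 Y49.946
M4 S293
G1 X54.681 Y68.764 F2954
G1 X53.833 Y15.856
G1 X28.253 Y64.819
G1 X135.298 Y72.779
G1 X118.237 Y48.898
M5
G0 X56.519 Y73.398
M4 S293
G1 X47.462 Y45.600 F2954
G1 X69.251 Y41.393
G1 X123.345 Y37.049
G1 X120.477 Y59.640
G1 X101.333 Y27.060
G1 X56.519 Y73.398
M5
G0 X33.753 Y7.830
M4 S293
G1 X6.219 Y59.070 F2954
G1 X18.088 Y44.597
G1 X10.778 Y48.202
M5
G0 X104.197 Y59.858
M4 S293
G1 X96.909 Y56.361 F2954
G1 X89.524 Y52.457
G1 X82.041 Y48.148
G1 X74.461 Y43.433
G1 X66.784 Y38.312
G1 X59.010 Y32.785
G1 X51.139 Y26.853
G1 X43.170 Y20.514
M5

Since the viewBox matches the mm dimensions, user units are millimetres directly. The only transform is the Y-flip y_m = 82.853 − y_svg.

Shape 1 is a open polyline drawn with `<polyline>`. Its stroke #008000 means engrave at S293, F2954. After flipping Y the toolpath is (54.938,49.946) → (54.681,68.764) → (53.833,15.856) → (28.253,64.819) → (135.298,72.779) → (118.237,48.898).

Shape 2 is a closed polygon drawn with `<polygon>`. Its stroke #008000 means engrave at S293, F2954. After flipping Y the toolpath is (56.519,73.398) → (47.462,45.600) → (69.251,41.393) → (123.345,37.049) → (120.477,59.640) → (101.333,27.060) → (56.519,73.398), returning to the start.

Shape 3 is a open polyline drawn with `<path>`. Its stroke #008000 means engrave at S293, F2954. After flipping Y the toolpath is (33.753,7.830) → (6.219,59.070) → (18.088,44.597) → (10.778,48.202).

Shape 4 is a quadratic bezier drawn with `<path>`. Its stroke #008000 means engrave at S293, F2954. After flipping Y the toolpath is (104.197,59.858) → (96.909,56.361) → (89.524,52.457) → (82.041,48.148) → (74.461,43.433) → (66.784,38.312) → (59.010,32.785) → (51.139,26.853) → (43.170,20.514).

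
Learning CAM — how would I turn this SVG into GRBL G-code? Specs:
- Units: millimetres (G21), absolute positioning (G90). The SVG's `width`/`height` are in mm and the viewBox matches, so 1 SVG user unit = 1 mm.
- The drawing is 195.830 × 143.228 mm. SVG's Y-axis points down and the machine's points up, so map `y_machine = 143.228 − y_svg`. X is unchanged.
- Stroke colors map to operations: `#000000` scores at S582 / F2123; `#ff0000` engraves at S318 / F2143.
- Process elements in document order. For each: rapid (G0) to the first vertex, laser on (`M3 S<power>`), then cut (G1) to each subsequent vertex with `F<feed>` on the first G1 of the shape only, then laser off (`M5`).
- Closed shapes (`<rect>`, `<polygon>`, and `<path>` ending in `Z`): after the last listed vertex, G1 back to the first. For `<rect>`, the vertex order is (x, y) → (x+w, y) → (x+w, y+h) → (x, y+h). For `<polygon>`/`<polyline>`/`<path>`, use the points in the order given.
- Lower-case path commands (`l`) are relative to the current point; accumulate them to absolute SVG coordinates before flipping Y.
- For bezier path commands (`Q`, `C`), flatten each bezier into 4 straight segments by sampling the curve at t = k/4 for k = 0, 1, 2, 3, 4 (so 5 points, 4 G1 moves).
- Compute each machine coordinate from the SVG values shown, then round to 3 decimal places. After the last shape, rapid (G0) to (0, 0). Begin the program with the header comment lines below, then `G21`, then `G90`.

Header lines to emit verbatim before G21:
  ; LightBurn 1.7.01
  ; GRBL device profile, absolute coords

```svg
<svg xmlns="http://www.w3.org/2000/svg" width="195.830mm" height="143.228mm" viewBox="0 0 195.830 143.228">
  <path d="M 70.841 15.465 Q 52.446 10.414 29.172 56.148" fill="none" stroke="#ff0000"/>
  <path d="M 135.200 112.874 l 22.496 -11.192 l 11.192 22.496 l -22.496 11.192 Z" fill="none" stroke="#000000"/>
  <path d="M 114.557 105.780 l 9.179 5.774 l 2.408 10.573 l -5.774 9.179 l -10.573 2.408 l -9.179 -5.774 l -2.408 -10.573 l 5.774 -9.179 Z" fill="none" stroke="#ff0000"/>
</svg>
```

; LightBurn 1.7.01
; GRBL device profile, absolute coords
G21
G90
G0 X70.841 Y127.763
M3 S318
G1 X61.339 Y127.114 F2143
G1 X51.226 Y120.118
G1 X40.504 Y106.773
G1 X29.172 Y87.080
M5
G0 X135.200 Y30.354
M3 S582
G1 X157.696 Y41.546 F2123
G1 X168.888 Y19.050
G1 X146.392 Y7.858
G1 X135.200 Y30.354
M5
G0 X114.557 Y37.448
M3 S318
G1 X123.736 Y31.674 F2143
G1 X126.144 Y21.101
G1 X120.370 Y11.922
G1 X109.797 Y9.514
G1 X100.618 Y15.288
G1 X98.210 Y25.861
G1 X103.984 Y35.040
G1 X114.557 Y37.448
M5
G0 X0.000 Y0.000

viewBox `0 0 195.830 143.228` with mm width/height → 1 unit = 1 mm. Flip: y_m = 143.228 − y_svg.

**Shape 1** — `<path>` quadratic bezier, stroke `#ff0000` → engrave (S318, F2143). Control points (SVG): P0=(70.841,15.465), P1=(52.446,10.414), P2=(29.172,56.148); sampled at t=k/4. Machine vertices: (70.841,127.763) → (61.339,127.114) → (51.226,120.118) → (40.504,106.773) → (29.172,87.080). Open path.

**Shape 2** — `<path>` regular polygon, stroke `#000000` → score (S582, F2123). Machine vertices: (135.200,30.354) → (157.696,41.546) → (168.888,19.050) → (146.392,7.858) → (135.200,30.354). Closed: final G1 returns to the first vertex.

**Shape 3** — `<path>` regular polygon, stroke `#ff0000` → engrave (S318, F2143). Machine vertices: (114.557,37.448) → (123.736,31.674) → (126.144,21.101) → (120.370,11.922) → (109.797,9.514) → (100.618,15.288) → (98.210,25.861) → (103.984,35.040) → (114.557,37.448). Closed: final G1 returns to the first vertex.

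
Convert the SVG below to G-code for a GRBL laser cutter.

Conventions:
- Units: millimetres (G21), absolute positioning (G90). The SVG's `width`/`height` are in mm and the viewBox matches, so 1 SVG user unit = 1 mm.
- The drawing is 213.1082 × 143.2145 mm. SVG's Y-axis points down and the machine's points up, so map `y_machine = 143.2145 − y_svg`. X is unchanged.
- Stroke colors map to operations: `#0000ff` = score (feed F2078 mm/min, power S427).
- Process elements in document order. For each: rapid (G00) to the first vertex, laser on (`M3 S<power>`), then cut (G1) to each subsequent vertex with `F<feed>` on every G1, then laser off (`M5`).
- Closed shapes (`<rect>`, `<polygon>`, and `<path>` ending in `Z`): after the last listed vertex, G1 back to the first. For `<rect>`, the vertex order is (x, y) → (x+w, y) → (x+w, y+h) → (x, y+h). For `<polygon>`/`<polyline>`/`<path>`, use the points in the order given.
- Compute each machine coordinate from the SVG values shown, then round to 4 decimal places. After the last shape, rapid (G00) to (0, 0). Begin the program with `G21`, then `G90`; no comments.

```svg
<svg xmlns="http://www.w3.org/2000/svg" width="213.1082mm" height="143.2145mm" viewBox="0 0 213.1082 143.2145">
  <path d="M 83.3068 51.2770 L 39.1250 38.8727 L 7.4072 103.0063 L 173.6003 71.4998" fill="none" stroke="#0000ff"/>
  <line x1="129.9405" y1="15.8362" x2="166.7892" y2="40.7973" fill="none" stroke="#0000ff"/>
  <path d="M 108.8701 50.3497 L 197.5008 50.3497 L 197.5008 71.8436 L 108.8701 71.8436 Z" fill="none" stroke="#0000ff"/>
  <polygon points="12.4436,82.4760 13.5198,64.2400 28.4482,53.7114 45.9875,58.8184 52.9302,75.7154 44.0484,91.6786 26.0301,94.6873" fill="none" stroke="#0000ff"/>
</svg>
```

viewBox `0 0 213.1082 143.2145` with mm width/height → 1 unit = 1 mm. Flip: y_m = 143.2145 − y_svg.

**Shape 1** — `<path>` open polyline, stroke `#0000ff` → score (S427, F2078). Machine vertices: (83.3068,91.9375) → (39.1250,104.3418) → (7.4072,40.2082) → (173.6003,71.7147). Open path.

**Shape 2** — `<line>` line segment, stroke `#0000ff` → score (S427, F2078). Machine vertices: (129.9405,127.3783) → (166.7892,102.4172). Open path.

**Shape 3** — `<path>` rectangle, stroke `#0000ff` → score (S427, F2078). Machine vertices: (108.8701,92.8648) → (197.5008,92.8648) → (197.5008,71.3709) → (108.8701,71.3709) → (108.8701,92.8648). Closed: final G1 returns to the first vertex.

**Shape 4** — `<polygon>` regular polygon, stroke `#0000ff` → score (S427, F2078). Machine vertices: (12.4436,60.7385) → (13.5198,78.9745) → (28.4482,89.5031) → (45.9875,84.3961) → (52.9302,67.4991) → (44.0484,51.5359) → (26.0301,48.5272) → (12.4436,60.7385). Closed: final G1 returns to the first vertex.

G21
G90
G00 X83.3068 Y91.9375
M3 S427
G1 X39.1250 Y104.3418 F2078
G1 X7.4072 Y40.2082 F2078
G1 X173.6003 Y71.7147 F2078
M5
G00 X129.9405 Y127.3783
M3 S427
G1 X166.7892 Y102.4172 F2078
M5
G00 X108.8701 Y92.8648
M3 S427
G1 X197.5008 Y92.8648 F2078
G1 X197.5008 Y71.3709 F2078
G1 X108.8701 Y71.3709 F2078
G1 X108.8701 Y92.8648 F2078
M5
G00 X12.4436 Y60.7385
M3 S427
G1 X13.5198 Y78.9745 F2078
G1 X28.4482 Y89.5031 F2078
G1 X45.9875 Y84.3961 F2078
G1 X52.9302 Y67.4991 F2078
G1 X44.0484 Y51.5359 F2078
G1 X26.0301 Y48.5272 F2078
G1 X12.4436 Y60.7385 F2078
M5
G00 X0.0000 Y0.0000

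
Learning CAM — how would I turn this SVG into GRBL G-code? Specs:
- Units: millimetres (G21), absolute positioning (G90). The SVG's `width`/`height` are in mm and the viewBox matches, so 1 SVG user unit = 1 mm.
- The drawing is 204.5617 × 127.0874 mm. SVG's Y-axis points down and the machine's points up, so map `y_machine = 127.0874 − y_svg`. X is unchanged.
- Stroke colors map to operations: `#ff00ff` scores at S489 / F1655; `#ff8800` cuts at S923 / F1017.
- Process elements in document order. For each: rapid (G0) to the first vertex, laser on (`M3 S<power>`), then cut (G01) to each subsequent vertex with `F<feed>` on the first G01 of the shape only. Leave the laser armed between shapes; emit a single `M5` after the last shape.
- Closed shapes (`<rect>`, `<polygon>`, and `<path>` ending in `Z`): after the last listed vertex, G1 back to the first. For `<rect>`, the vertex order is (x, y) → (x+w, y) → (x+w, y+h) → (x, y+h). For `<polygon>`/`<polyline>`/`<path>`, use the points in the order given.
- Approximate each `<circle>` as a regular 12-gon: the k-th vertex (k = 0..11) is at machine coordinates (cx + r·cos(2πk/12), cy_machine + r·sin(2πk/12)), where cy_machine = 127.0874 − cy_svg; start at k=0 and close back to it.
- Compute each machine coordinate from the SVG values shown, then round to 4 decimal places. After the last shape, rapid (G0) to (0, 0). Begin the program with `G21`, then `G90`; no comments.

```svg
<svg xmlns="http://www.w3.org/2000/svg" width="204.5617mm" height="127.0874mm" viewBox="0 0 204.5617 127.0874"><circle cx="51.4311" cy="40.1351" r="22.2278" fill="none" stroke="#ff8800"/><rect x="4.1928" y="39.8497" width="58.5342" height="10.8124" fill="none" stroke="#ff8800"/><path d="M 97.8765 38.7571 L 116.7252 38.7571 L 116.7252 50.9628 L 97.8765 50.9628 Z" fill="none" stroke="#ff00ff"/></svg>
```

Since the viewBox matches the mm dimensions, user units are millimetres directly. The only transform is the Y-flip y_m = 127.0874 − y_svg.

Shape 1 is a circle drawn with `<circle>`. Its stroke #ff8800 means cut at S923, F1017. After flipping Y the toolpath is (73.6589,86.9523) → (70.6809,98.0662) → (62.5450,106.2021) → (51.4311,109.1801) → (40.3172,106.2021) → (32.1813,98.0662) → (29.2033,86.9523) → (32.1813,75.8384) → (40.3172,67.7025) → (51.4311,64.7245) → (62.5450,67.7025) → (70.6809,75.8384) → (73.6589,86.9523), returning to the start.

Shape 2 is a rectangle drawn with `<rect>`. Its stroke #ff8800 means cut at S923, F1017. After flipping Y the toolpath is (4.1928,87.2377) → (62.7270,87.2377) → (62.7270,76.4253) → (4.1928,76.4253) → (4.1928,87.2377), returning to the start.

Shape 3 is a rectangle drawn with `<path>`. Its stroke #ff00ff means score at S489, F1655. After flipping Y the toolpath is (97.8765,88.3303) → (116.7252,88.3303) → (116.7252,76.1246) → (97.8765,76.1246) → (97.8765,88.3303), returning to the start.

G21
G90
G0 X73.6589 Y86.9523
M3 S923
G01 X70.6809 Y98.0662 F1017
G01 X62.5450 Y106.2021
G01 X51.4311 Y109.1801
G01 X40.3172 Y106.2021
G01 X32.1813 Y98.0662
G01 X29.2033 Y86.9523
G01 X32.1813 Y75.8384
G01 X40.3172 Y67.7025
G01 X51.4311 Y64.7245
G01 X62.5450 Y67.7025
G01 X70.6809 Y75.8384
G01 X73.6589 Y86.9523
G0 X4.1928 Y87.2377
M3 S923
G01 X62.7270 Y87.2377 F1017
G01 X62.7270 Y76.4253
G01 X4.1928 Y76.4253
G01 X4.1928 Y87.2377
G0 X97.8765 Y88.3303
M3 S489
G01 X116.7252 Y88.3303 F1655
G01 X116.7252 Y76.1246
G01 X97.8765 Y76.1246
G01 X97.8765 Y88.3303
M5
G0 X0.0000 Y0.0000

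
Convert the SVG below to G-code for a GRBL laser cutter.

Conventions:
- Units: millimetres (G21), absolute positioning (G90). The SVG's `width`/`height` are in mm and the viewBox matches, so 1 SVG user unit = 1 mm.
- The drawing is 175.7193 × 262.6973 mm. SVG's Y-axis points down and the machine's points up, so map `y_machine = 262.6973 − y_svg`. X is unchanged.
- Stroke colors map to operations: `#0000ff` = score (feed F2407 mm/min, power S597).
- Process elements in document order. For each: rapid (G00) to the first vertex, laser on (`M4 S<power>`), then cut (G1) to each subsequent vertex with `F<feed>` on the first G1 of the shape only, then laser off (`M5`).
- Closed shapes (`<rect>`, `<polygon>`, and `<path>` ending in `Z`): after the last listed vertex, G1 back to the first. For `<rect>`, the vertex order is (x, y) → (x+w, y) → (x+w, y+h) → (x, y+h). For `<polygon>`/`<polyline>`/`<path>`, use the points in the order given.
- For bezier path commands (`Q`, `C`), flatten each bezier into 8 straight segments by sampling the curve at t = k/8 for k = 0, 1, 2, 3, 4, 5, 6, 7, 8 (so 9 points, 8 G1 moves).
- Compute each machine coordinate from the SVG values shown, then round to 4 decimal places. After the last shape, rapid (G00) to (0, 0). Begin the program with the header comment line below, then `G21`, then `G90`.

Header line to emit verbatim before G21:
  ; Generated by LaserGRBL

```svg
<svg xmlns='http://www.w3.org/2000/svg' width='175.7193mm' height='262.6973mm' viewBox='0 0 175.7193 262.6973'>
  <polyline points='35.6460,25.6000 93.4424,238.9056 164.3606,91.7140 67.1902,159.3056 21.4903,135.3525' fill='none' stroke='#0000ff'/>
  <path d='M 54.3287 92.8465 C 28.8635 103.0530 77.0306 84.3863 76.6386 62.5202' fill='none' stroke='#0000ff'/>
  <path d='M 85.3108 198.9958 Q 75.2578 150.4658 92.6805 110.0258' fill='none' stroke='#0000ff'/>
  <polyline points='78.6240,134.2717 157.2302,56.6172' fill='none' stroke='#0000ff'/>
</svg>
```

; Generated by LaserGRBL
G21
G90
G00 X35.6460 Y237.0973
M4 S597
G1 X93.4424 Y23.7917 F2407
G1 X164.3606 Y170.9833
G1 X67.1902 Y103.3917
G1 X21.4903 Y127.3448
M5
G00 X54.3287 Y169.8508
M4 S597
G1 X47.9921 Y167.3266 F2407
G1 X47.1266 Y167.2085
G1 X50.3003 Y169.1955
G1 X56.0812 Y172.9867
G1 X63.0374 Y178.2814
G1 X69.7370 Y184.7786
G1 X74.7480 Y192.1774
G1 X76.6386 Y200.1771
M5
G00 X85.3108 Y63.7015
M4 S597
G1 X83.2269 Y75.7076 F2407
G1 X82.0015 Y87.4609
G1 X81.6348 Y98.9613
G1 X82.1267 Y110.2090
G1 X83.4772 Y121.2038
G1 X85.6864 Y131.9459
G1 X88.7541 Y142.4351
G1 X92.6805 Y152.6715
M5
G00 X78.6240 Y128.4256
M4 S597
G1 X157.2302 Y206.0801 F2407
M5
G00 X0.0000 Y0.0000

1 u = 1 mm; y_m = 262.6973 − y.

[1] `<polyline>` open polyline, #0000ff→score S597 F2407: (35.6460,237.0973) → (93.4424,23.7917) → (164.3606,170.9833) → (67.1902,103.3917) → (21.4903,127.3448)

[2] `<path>` cubic bezier, #0000ff→score S597 F2407: (54.3287,169.8508) → (47.9921,167.3266) → (47.1266,167.2085) → (50.3003,169.1955) → (56.0812,172.9867) → (63.0374,178.2814) → (69.7370,184.7786) → (74.7480,192.1774) → (76.6386,200.1771)

[3] `<path>` quadratic bezier, #0000ff→score S597 F2407: (85.3108,63.7015) → (83.2269,75.7076) → (82.0015,87.4609) → (81.6348,98.9613) → (82.1267,110.2090) → (83.4772,121.2038) → (85.6864,131.9459) → (88.7541,142.4351) → (92.6805,152.6715)

[4] `<polyline>` line segment, #0000ff→score S597 F2407: (78.6240,128.4256) → (157.2302,206.0801)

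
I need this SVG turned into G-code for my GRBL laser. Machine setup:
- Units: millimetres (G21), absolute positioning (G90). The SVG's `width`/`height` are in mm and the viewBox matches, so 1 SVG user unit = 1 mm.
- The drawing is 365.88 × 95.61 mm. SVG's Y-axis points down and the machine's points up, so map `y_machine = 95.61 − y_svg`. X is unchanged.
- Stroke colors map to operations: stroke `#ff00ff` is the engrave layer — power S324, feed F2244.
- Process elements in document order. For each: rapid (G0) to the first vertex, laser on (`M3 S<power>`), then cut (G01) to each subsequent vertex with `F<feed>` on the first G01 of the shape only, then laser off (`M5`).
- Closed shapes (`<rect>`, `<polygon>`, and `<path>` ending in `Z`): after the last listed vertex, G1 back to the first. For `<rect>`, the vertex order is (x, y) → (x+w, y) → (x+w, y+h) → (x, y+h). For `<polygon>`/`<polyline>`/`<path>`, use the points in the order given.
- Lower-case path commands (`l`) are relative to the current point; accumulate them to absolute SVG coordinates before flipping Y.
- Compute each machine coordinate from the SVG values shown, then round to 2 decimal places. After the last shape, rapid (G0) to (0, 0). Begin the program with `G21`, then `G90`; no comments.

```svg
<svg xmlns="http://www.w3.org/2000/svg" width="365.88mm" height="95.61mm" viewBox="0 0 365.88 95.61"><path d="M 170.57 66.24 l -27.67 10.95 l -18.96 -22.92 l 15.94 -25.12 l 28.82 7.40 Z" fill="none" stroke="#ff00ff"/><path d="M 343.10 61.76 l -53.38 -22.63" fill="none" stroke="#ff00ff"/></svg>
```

1 u = 1 mm; y_m = 95.61 − y.

[1] `<path>` regular polygon, #ff00ff→engrave S324 F2244: (170.57,29.37) → (142.90,18.42) → (123.94,41.34) → (139.88,66.46) → (168.70,59.06) → (170.57,29.37) (closed)

[2] `<path>` line segment, #ff00ff→engrave S324 F2244: (343.10,33.85) → (289.72,56.48)

G21
G90
G0 X170.57 Y29.37
M3 S324
G01 X142.90 Y18.42 F2244
G01 X123.94 Y41.34
G01 X139.88 Y66.46
G01 X168.70 Y59.06
G01 X170.57 Y29.37
M5
G0 X343.10 Y33.85
M3 S324
G01 X289.72 Y56.48 F2244
M5
G0 X0.00 Y0.00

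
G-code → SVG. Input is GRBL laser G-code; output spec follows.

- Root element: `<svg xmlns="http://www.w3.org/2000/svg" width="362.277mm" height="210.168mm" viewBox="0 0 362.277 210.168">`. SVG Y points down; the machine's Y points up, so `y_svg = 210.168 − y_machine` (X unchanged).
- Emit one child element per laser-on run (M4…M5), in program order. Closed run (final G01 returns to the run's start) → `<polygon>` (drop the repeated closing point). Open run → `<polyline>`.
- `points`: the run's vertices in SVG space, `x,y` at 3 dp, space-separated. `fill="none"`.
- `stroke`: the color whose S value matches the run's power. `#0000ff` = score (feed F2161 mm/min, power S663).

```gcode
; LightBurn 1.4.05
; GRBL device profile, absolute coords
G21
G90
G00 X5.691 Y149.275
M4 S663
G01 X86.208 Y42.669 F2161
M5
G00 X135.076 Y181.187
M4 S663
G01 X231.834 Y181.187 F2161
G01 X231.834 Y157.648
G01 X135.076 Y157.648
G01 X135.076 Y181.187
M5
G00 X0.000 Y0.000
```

<svg xmlns="http://www.w3.org/2000/svg" width="362.277mm" height="210.168mm" viewBox="0 0 362.277 210.168">
  <polyline points="5.691,60.893 86.208,167.499" fill="none" stroke="#0000ff"/>
  <polygon points="135.076,28.981 231.834,28.981 231.834,52.520 135.076,52.520" fill="none" stroke="#0000ff"/>
</svg>

y_svg = 210.168 − y_m. Every run uses S663, so all elements get stroke `#0000ff` (score).

[1] open run; points: 5.691,60.893 86.208,167.499

[2] closed run; points: 135.076,28.981 231.834,28.981 231.834,52.520 135.076,52.520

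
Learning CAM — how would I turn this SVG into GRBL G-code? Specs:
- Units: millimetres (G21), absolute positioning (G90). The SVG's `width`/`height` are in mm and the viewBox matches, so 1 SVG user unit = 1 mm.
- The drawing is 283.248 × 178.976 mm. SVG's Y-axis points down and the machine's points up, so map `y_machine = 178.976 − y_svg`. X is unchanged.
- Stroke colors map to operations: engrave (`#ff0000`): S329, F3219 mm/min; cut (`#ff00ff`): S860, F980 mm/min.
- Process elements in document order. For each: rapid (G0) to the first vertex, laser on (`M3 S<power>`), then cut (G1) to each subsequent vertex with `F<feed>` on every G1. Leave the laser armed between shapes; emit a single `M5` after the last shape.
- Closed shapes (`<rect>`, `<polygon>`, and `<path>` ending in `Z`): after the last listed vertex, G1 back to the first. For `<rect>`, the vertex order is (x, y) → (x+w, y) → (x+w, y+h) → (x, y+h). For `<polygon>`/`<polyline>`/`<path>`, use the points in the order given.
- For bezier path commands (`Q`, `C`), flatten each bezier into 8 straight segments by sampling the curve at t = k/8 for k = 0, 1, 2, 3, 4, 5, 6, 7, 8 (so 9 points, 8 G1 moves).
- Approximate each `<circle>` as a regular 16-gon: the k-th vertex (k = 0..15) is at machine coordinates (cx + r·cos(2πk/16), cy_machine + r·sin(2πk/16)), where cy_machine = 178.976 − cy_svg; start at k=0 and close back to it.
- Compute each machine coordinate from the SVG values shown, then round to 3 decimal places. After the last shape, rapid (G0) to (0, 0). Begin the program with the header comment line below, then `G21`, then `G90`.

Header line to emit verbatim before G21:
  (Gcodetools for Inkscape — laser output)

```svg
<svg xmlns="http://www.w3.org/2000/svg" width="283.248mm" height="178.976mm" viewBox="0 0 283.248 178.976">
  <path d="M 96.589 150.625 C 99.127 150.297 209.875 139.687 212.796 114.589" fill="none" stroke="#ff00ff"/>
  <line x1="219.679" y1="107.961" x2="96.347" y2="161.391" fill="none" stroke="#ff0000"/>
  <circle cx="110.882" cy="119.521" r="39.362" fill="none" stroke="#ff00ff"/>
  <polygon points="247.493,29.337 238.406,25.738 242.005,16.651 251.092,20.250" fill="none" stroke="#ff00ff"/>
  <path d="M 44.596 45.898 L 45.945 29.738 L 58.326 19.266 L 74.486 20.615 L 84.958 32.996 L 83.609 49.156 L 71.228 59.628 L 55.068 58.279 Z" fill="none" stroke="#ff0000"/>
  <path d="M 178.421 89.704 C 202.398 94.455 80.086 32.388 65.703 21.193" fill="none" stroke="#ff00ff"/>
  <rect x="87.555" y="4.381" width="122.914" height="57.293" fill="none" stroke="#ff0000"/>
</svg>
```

Since the viewBox matches the mm dimensions, user units are millimetres directly. The only transform is the Y-flip y_m = 178.976 − y_svg.

Shape 1 is a cubic bezier drawn with `<path>`. Its stroke #ff00ff means cut at S860, F980. After flipping Y the toolpath is (96.589,28.351) → (102.191,28.964) → (115.406,30.591) → (133.703,33.280) → (154.549,37.080) → (175.413,42.042) → (193.763,48.214) → (207.068,55.646) → (212.796,64.387).

Shape 2 is a line segment drawn with `<line>`. Its stroke #ff0000 means engrave at S329, F3219. After flipping Y the toolpath is (219.679,71.015) → (96.347,17.585).

Shape 3 is a circle drawn with `<circle>`. Its stroke #ff00ff means cut at S860, F980. After flipping Y the toolpath is (150.244,59.455) → (147.248,74.518) → (138.715,87.288) → (125.945,95.821) → (110.882,98.817) → (95.819,95.821) → (83.049,87.288) → (74.516,74.518) → (71.520,59.455) → (74.516,44.392) → (83.049,31.622) → (95.819,23.089) → (110.882,20.093) → (125.945,23.089) → (138.715,31.622) → (147.248,44.392) → (150.244,59.455), returning to the start.

Shape 4 is a regular polygon drawn with `<polygon>`. Its stroke #ff00ff means cut at S860, F980. After flipping Y the toolpath is (247.493,149.639) → (238.406,153.238) → (242.005,162.325) → (251.092,158.726) → (247.493,149.639), returning to the start.

Shape 5 is a regular polygon drawn with `<path>`. Its stroke #ff0000 means engrave at S329, F3219. After flipping Y the toolpath is (44.596,133.078) → (45.945,149.238) → (58.326,159.710) → (74.486,158.361) → (84.958,145.980) → (83.609,129.820) → (71.228,119.348) → (55.068,120.697) → (44.596,133.078), returning to the start.

Shape 6 is a cubic bezier drawn with `<path>`. Its stroke #ff00ff means cut at S860, F980. After flipping Y the toolpath is (178.421,89.272) → (181.052,90.393) → (172.947,96.398) → (157.085,105.910) → (136.447,117.548) → (114.010,129.933) → (92.755,141.687) → (75.659,151.430) → (65.703,157.783).

Shape 7 is a rectangle drawn with `<rect>`. Its stroke #ff0000 means engrave at S329, F3219. After flipping Y the toolpath is (87.555,174.595) → (210.469,174.595) → (210.469,117.302) → (87.555,117.302) → (87.555,174.595), returning to the start.

(Gcodetools for Inkscape — laser output)
G21
G90
G0 X96.589 Y28.351
M3 S860
G1 X102.191 Y28.964 F980
G1 X115.406 Y30.591 F980
G1 X133.703 Y33.280 F980
G1 X154.549 Y37.080 F980
G1 X175.413 Y42.042 F980
G1 X193.763 Y48.214 F980
G1 X207.068 Y55.646 F980
G1 X212.796 Y64.387 F980
G0 X219.679 Y71.015
M3 S329
G1 X96.347 Y17.585 F3219
G0 X150.244 Y59.455
M3 S860
G1 X147.248 Y74.518 F980
G1 X138.715 Y87.288 F980
G1 X125.945 Y95.821 F980
G1 X110.882 Y98.817 F980
G1 X95.819 Y95.821 F980
G1 X83.049 Y87.288 F980
G1 X74.516 Y74.518 F980
G1 X71.520 Y59.455 F980
G1 X74.516 Y44.392 F980
G1 X83.049 Y31.622 F980
G1 X95.819 Y23.089 F980
G1 X110.882 Y20.093 F980
G1 X125.945 Y23.089 F980
G1 X138.715 Y31.622 F980
G1 X147.248 Y44.392 F980
G1 X150.244 Y59.455 F980
G0 X247.493 Y149.639
M3 S860
G1 X238.406 Y153.238 F980
G1 X242.005 Y162.325 F980
G1 X251.092 Y158.726 F980
G1 X247.493 Y149.639 F980
G0 X44.596 Y133.078
M3 S329
G1 X45.945 Y149.238 F3219
G1 X58.326 Y159.710 F3219
G1 X74.486 Y158.361 F3219
G1 X84.958 Y145.980 F3219
G1 X83.609 Y129.820 F3219
G1 X71.228 Y119.348 F3219
G1 X55.068 Y120.697 F3219
G1 X44.596 Y133.078 F3219
G0 X178.421 Y89.272
M3 S860
G1 X181.052 Y90.393 F980
G1 X172.947 Y96.398 F980
G1 X157.085 Y105.910 F980
G1 X136.447 Y117.548 F980
G1 X114.010 Y129.933 F980
G1 X92.755 Y141.687 F980
G1 X75.659 Y151.430 F980
G1 X65.703 Y157.783 F980
G0 X87.555 Y174.595
M3 S329
G1 X210.469 Y174.595 F3219
G1 X210.469 Y117.302 F3219
G1 X87.555 Y117.302 F3219
G1 X87.555 Y174.595 F3219
M5
G0 X0.000 Y0.000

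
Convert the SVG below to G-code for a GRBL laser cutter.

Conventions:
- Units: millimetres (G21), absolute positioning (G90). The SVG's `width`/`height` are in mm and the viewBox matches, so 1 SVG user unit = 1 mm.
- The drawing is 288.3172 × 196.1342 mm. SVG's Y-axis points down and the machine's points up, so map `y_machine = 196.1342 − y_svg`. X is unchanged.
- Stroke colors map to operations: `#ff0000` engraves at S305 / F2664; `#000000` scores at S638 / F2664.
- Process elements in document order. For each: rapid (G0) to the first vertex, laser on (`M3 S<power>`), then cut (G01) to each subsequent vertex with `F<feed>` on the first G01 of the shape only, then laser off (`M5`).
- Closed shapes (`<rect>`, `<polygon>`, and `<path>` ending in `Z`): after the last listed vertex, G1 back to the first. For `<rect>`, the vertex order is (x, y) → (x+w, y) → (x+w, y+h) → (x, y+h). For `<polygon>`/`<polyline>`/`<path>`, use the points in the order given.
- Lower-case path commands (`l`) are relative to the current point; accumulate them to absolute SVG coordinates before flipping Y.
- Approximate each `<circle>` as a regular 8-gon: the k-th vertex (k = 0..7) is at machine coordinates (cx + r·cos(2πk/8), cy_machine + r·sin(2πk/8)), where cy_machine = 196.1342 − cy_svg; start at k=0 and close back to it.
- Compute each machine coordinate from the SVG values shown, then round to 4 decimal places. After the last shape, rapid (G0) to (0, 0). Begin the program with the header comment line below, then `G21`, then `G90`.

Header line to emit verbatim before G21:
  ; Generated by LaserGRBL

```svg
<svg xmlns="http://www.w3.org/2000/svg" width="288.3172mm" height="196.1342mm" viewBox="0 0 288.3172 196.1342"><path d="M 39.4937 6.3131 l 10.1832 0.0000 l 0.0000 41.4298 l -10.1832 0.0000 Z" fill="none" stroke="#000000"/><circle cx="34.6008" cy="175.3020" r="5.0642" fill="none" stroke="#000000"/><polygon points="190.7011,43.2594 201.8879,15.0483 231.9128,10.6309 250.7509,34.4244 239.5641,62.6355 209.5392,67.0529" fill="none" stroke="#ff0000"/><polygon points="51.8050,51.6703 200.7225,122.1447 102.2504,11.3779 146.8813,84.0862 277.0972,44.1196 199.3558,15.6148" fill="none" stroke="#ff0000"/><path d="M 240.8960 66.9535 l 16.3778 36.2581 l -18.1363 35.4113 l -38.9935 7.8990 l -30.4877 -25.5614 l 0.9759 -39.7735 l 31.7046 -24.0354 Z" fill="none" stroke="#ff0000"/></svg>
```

; Generated by LaserGRBL
G21
G90
G0 X39.4937 Y189.8211
M3 S638
G01 X49.6769 Y189.8211 F2664
G01 X49.6769 Y148.3913
G01 X39.4937 Y148.3913
G01 X39.4937 Y189.8211
M5
G0 X39.6650 Y20.8322
M3 S638
G01 X38.1817 Y24.4131 F2664
G01 X34.6008 Y25.8964
G01 X31.0199 Y24.4131
G01 X29.5366 Y20.8322
G01 X31.0199 Y17.2513
G01 X34.6008 Y15.7680
G01 X38.1817 Y17.2513
G01 X39.6650 Y20.8322
M5
G0 X190.7011 Y152.8748
M3 S305
G01 X201.8879 Y181.0859 F2664
G01 X231.9128 Y185.5033
G01 X250.7509 Y161.7098
G01 X239.5641 Y133.4987
G01 X209.5392 Y129.0813
G01 X190.7011 Y152.8748
M5
G0 X51.8050 Y144.4639
M3 S305
G01 X200.7225 Y73.9895 F2664
G01 X102.2504 Y184.7563
G01 X146.8813 Y112.0480
G01 X277.0972 Y152.0146
G01 X199.3558 Y180.5194
G01 X51.8050 Y144.4639
M5
G0 X240.8960 Y129.1807
M3 S305
G01 X257.2738 Y92.9226 F2664
G01 X239.1375 Y57.5113
G01 X200.1440 Y49.6123
G01 X169.6563 Y75.1737
G01 X170.6322 Y114.9472
G01 X202.3368 Y138.9826
G01 X240.8960 Y129.1807
M5
G0 X0.0000 Y0.0000

1 u = 1 mm; y_m = 196.1342 − y.

[1] `<path>` rectangle, #000000→score S638 F2664: (39.4937,189.8211) → (49.6769,189.8211) → (49.6769,148.3913) → (39.4937,148.3913) → (39.4937,189.8211) (closed)

[2] `<circle>` circle, #000000→score S638 F2664: (39.6650,20.8322) → (38.1817,24.4131) → (34.6008,25.8964) → (31.0199,24.4131) → (29.5366,20.8322) → (31.0199,17.2513) → (34.6008,15.7680) → (38.1817,17.2513) → (39.6650,20.8322) (closed)

[3] `<polygon>` regular polygon, #ff0000→engrave S305 F2664: (190.7011,152.8748) → (201.8879,181.0859) → (231.9128,185.5033) → (250.7509,161.7098) → (239.5641,133.4987) → (209.5392,129.0813) → (190.7011,152.8748) (closed)

[4] `<polygon>` closed polygon, #ff0000→engrave S305 F2664: (51.8050,144.4639) → (200.7225,73.9895) → (102.2504,184.7563) → (146.8813,112.0480) → (277.0972,152.0146) → (199.3558,180.5194) → (51.8050,144.4639) (closed)

[5] `<path>` regular polygon, #ff0000→engrave S305 F2664: (240.8960,129.1807) → (257.2738,92.9226) → (239.1375,57.5113) → (200.1440,49.6123) → (169.6563,75.1737) → (170.6322,114.9472) → (202.3368,138.9826) → (240.8960,129.1807) (closed)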